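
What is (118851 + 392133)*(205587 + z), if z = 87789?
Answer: 149910441984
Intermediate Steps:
(118851 + 392133)*(205587 + z) = (118851 + 392133)*(205587 + 87789) = 510984*293376 = 149910441984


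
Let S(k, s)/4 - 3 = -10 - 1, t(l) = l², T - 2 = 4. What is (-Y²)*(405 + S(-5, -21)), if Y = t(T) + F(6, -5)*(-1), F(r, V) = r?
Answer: -335700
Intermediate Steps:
T = 6 (T = 2 + 4 = 6)
Y = 30 (Y = 6² + 6*(-1) = 36 - 6 = 30)
S(k, s) = -32 (S(k, s) = 12 + 4*(-10 - 1) = 12 + 4*(-11) = 12 - 44 = -32)
(-Y²)*(405 + S(-5, -21)) = (-1*30²)*(405 - 32) = -1*900*373 = -900*373 = -335700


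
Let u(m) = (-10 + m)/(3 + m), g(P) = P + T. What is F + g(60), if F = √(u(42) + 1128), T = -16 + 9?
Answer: 53 + 2*√63490/15 ≈ 86.596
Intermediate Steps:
T = -7
g(P) = -7 + P (g(P) = P - 7 = -7 + P)
u(m) = (-10 + m)/(3 + m)
F = 2*√63490/15 (F = √((-10 + 42)/(3 + 42) + 1128) = √(32/45 + 1128) = √(50792/45) = 2*√63490/15 ≈ 33.596)
F + g(60) = 2*√63490/15 + (-7 + 60) = 2*√63490/15 + 53 = 53 + 2*√63490/15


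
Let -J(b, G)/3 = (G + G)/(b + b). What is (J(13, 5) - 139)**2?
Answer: 3319684/169 ≈ 19643.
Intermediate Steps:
J(b, G) = -3*G/b (J(b, G) = -3*(G + G)/(b + b) = -3*2*G/(2*b) = -3*2*G*1/(2*b) = -3*G/b)
(J(13, 5) - 139)**2 = (-3*5/13 - 139)**2 = (-3*5*1/13 - 139)**2 = (-15/13 - 139)**2 = (-1822/13)**2 = 3319684/169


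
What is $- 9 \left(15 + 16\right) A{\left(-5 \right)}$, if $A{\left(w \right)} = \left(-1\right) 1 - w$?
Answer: $-1116$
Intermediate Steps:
$A{\left(w \right)} = -1 - w$
$- 9 \left(15 + 16\right) A{\left(-5 \right)} = - 9 \left(15 + 16\right) \left(-1 - -5\right) = \left(-9\right) 31 \left(-1 + 5\right) = \left(-279\right) 4 = -1116$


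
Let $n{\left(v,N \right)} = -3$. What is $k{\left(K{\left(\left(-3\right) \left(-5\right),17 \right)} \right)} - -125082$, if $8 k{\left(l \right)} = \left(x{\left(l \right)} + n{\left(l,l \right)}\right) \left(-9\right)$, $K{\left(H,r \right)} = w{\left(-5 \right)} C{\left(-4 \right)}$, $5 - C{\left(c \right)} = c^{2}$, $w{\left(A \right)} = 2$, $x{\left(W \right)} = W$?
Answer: $\frac{1000881}{8} \approx 1.2511 \cdot 10^{5}$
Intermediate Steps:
$C{\left(c \right)} = 5 - c^{2}$
$K{\left(H,r \right)} = -22$ ($K{\left(H,r \right)} = 2 \left(5 - \left(-4\right)^{2}\right) = 2 \left(5 - 16\right) = 2 \left(-11\right) = -22$)
$k{\left(l \right)} = \frac{27}{8} - \frac{9 l}{8}$ ($k{\left(l \right)} = \frac{\left(l - 3\right) \left(-9\right)}{8} = \frac{\left(-3 + l\right) \left(-9\right)}{8} = \frac{27 - 9 l}{8} = \frac{27}{8} - \frac{9 l}{8}$)
$k{\left(K{\left(\left(-3\right) \left(-5\right),17 \right)} \right)} - -125082 = \left(\frac{27}{8} - - \frac{99}{4}\right) - -125082 = \left(\frac{27}{8} + \frac{99}{4}\right) + 125082 = \frac{225}{8} + 125082 = \frac{1000881}{8}$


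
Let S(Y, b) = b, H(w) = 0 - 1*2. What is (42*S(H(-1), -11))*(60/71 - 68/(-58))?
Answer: -1919148/2059 ≈ -932.08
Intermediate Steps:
H(w) = -2 (H(w) = 0 - 2 = -2)
(42*S(H(-1), -11))*(60/71 - 68/(-58)) = (42*(-11))*(60/71 - 68/(-58)) = -462*(60*(1/71) - 68*(-1/58)) = -462*(60/71 + 34/29) = -462*4154/2059 = -1919148/2059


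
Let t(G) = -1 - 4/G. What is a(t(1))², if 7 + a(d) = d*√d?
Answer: -76 + 70*I*√5 ≈ -76.0 + 156.52*I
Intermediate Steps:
a(d) = -7 + d^(3/2) (a(d) = -7 + d*√d = -7 + d^(3/2))
a(t(1))² = (-7 + ((-4 - 1*1)/1)^(3/2))² = (-7 + (1*(-4 - 1))^(3/2))² = (-7 + (1*(-5))^(3/2))² = (-7 + (-5)^(3/2))² = (-7 - 5*I*√5)²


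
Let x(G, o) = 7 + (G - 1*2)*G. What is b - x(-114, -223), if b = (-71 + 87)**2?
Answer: -12975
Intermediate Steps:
x(G, o) = 7 + G*(-2 + G) (x(G, o) = 7 + (G - 2)*G = 7 + (-2 + G)*G = 7 + G*(-2 + G))
b = 256 (b = 16**2 = 256)
b - x(-114, -223) = 256 - (7 + (-114)**2 - 2*(-114)) = 256 - (7 + 12996 + 228) = 256 - 1*13231 = 256 - 13231 = -12975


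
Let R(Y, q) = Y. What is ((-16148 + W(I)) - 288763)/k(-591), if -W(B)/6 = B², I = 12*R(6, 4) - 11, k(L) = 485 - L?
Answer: -327237/1076 ≈ -304.12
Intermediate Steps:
I = 61 (I = 12*6 - 11 = 72 - 11 = 61)
W(B) = -6*B²
((-16148 + W(I)) - 288763)/k(-591) = ((-16148 - 6*61²) - 288763)/(485 - 1*(-591)) = ((-16148 - 6*3721) - 288763)/(485 + 591) = ((-16148 - 22326) - 288763)/1076 = (-38474 - 288763)*(1/1076) = -327237*1/1076 = -327237/1076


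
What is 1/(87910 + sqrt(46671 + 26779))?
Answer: 8791/772809465 - sqrt(2938)/1545618930 ≈ 1.1340e-5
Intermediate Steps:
1/(87910 + sqrt(46671 + 26779)) = 1/(87910 + sqrt(73450)) = 1/(87910 + 5*sqrt(2938))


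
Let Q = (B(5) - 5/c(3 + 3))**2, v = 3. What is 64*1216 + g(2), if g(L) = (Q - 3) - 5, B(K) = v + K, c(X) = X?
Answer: 2803225/36 ≈ 77867.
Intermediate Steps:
B(K) = 3 + K
Q = 1849/36 (Q = ((3 + 5) - 5/(3 + 3))**2 = (8 - 5/6)**2 = (43/6)**2 = 1849/36 ≈ 51.361)
g(L) = 1561/36 (g(L) = (1849/36 - 3) - 5 = 1741/36 - 5 = 1561/36)
64*1216 + g(2) = 64*1216 + 1561/36 = 77824 + 1561/36 = 2803225/36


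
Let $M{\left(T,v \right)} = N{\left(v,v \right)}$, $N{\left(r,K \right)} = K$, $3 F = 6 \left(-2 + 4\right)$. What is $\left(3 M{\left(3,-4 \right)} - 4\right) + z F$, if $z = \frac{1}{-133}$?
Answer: $- \frac{2132}{133} \approx -16.03$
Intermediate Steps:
$F = 4$ ($F = \frac{6 \left(-2 + 4\right)}{3} = \frac{6 \cdot 2}{3} = \frac{1}{3} \cdot 12 = 4$)
$M{\left(T,v \right)} = v$
$z = - \frac{1}{133} \approx -0.0075188$
$\left(3 M{\left(3,-4 \right)} - 4\right) + z F = \left(3 \left(-4\right) - 4\right) - \frac{4}{133} = \left(-12 - 4\right) - \frac{4}{133} = -16 - \frac{4}{133} = - \frac{2132}{133}$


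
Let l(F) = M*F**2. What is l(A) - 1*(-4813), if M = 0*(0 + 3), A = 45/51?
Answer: 4813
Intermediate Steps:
A = 15/17 (A = 45*(1/51) = 15/17 ≈ 0.88235)
M = 0 (M = 0*3 = 0)
l(F) = 0 (l(F) = 0*F**2 = 0)
l(A) - 1*(-4813) = 0 - 1*(-4813) = 0 + 4813 = 4813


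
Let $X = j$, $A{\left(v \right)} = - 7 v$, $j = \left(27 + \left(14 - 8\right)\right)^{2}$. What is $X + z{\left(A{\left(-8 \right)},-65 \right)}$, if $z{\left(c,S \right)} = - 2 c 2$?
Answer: $865$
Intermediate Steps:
$j = 1089$ ($j = \left(27 + \left(14 - 8\right)\right)^{2} = \left(27 + 6\right)^{2} = 33^{2} = 1089$)
$z{\left(c,S \right)} = - 4 c$
$X = 1089$
$X + z{\left(A{\left(-8 \right)},-65 \right)} = 1089 - 4 \left(\left(-7\right) \left(-8\right)\right) = 1089 - 224 = 865$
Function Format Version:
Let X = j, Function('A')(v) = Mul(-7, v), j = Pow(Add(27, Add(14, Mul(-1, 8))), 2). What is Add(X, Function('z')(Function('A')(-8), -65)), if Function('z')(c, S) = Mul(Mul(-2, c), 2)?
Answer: 865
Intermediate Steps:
j = 1089 (j = Pow(Add(27, Add(14, -8)), 2) = Pow(Add(27, 6), 2) = Pow(33, 2) = 1089)
Function('z')(c, S) = Mul(-4, c)
X = 1089
Add(X, Function('z')(Function('A')(-8), -65)) = Add(1089, Mul(-4, Mul(-7, -8))) = Add(1089, Mul(-4, 56)) = Add(1089, -224) = 865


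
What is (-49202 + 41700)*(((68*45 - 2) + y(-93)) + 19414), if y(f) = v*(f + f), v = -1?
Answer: -169980316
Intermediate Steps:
y(f) = -2*f (y(f) = -(f + f) = -2*f)
(-49202 + 41700)*(((68*45 - 2) + y(-93)) + 19414) = (-49202 + 41700)*(((68*45 - 2) - 2*(-93)) + 19414) = -7502*(((3060 - 2) + 186) + 19414) = -7502*((3058 + 186) + 19414) = -7502*(3244 + 19414) = -7502*22658 = -169980316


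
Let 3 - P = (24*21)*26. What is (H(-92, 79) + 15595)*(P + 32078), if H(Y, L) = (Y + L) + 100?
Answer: 297597314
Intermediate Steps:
H(Y, L) = 100 + L + Y (H(Y, L) = (L + Y) + 100 = 100 + L + Y)
P = -13101 (P = 3 - 24*21*26 = 3 - 504*26 = 3 - 1*13104 = 3 - 13104 = -13101)
(H(-92, 79) + 15595)*(P + 32078) = ((100 + 79 - 92) + 15595)*(-13101 + 32078) = (87 + 15595)*18977 = 15682*18977 = 297597314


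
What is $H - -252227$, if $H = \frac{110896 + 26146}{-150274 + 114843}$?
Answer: $\frac{8936517795}{35431} \approx 2.5222 \cdot 10^{5}$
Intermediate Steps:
$H = - \frac{137042}{35431}$ ($H = \frac{137042}{-35431} = 137042 \left(- \frac{1}{35431}\right) = - \frac{137042}{35431} \approx -3.8679$)
$H - -252227 = - \frac{137042}{35431} - -252227 = - \frac{137042}{35431} + 252227 = \frac{8936517795}{35431}$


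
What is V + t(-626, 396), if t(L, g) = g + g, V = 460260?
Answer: 461052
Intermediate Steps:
t(L, g) = 2*g
V + t(-626, 396) = 460260 + 2*396 = 460260 + 792 = 461052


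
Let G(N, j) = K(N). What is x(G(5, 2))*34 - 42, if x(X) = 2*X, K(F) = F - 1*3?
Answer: 94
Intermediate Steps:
K(F) = -3 + F (K(F) = F - 3 = -3 + F)
G(N, j) = -3 + N
x(G(5, 2))*34 - 42 = (2*(-3 + 5))*34 - 42 = (2*2)*34 - 42 = 4*34 - 42 = 136 - 42 = 94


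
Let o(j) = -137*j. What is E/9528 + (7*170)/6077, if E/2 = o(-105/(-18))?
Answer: 4875745/173704968 ≈ 0.028069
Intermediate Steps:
E = -4795/3 (E = 2*(-(-14385)/(-18)) = 2*(-(-14385)*(-1)/18) = 2*(-137*35/6) = 2*(-4795/6) = -4795/3 ≈ -1598.3)
E/9528 + (7*170)/6077 = -4795/3/9528 + (7*170)/6077 = -4795/3*1/9528 + 1190*(1/6077) = -4795/28584 + 1190/6077 = 4875745/173704968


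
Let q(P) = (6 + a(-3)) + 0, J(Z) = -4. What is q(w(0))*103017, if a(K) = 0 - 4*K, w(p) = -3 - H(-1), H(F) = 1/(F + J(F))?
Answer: 1854306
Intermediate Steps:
H(F) = 1/(-4 + F) (H(F) = 1/(F - 4) = 1/(-4 + F))
w(p) = -14/5 (w(p) = -3 - 1/(-4 - 1) = -3 - 1/(-5) = -3 - 1*(-⅕) = -3 + ⅕ = -14/5)
a(K) = -4*K
q(P) = 18 (q(P) = (6 - 4*(-3)) + 0 = (6 + 12) + 0 = 18 + 0 = 18)
q(w(0))*103017 = 18*103017 = 1854306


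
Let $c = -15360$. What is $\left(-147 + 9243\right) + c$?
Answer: $-6264$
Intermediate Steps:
$\left(-147 + 9243\right) + c = \left(-147 + 9243\right) - 15360 = 9096 - 15360 = -6264$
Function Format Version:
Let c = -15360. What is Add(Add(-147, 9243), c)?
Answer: -6264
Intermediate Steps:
Add(Add(-147, 9243), c) = Add(Add(-147, 9243), -15360) = Add(9096, -15360) = -6264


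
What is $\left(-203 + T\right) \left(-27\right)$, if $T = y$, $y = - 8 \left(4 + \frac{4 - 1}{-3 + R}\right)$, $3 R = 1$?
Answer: $6102$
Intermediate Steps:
$R = \frac{1}{3}$ ($R = \frac{1}{3} \cdot 1 = \frac{1}{3} \approx 0.33333$)
$y = -23$ ($y = - 8 \left(4 + \frac{4 - 1}{-3 + \frac{1}{3}}\right) = - 8 \left(4 + \frac{3}{- \frac{8}{3}}\right) = - 8 \left(4 + 3 \left(- \frac{3}{8}\right)\right) = - 8 \left(4 - \frac{9}{8}\right) = \left(-8\right) \frac{23}{8} = -23$)
$T = -23$
$\left(-203 + T\right) \left(-27\right) = \left(-203 - 23\right) \left(-27\right) = \left(-226\right) \left(-27\right) = 6102$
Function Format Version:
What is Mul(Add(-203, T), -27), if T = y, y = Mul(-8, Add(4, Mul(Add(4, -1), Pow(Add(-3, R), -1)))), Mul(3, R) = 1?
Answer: 6102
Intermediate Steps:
R = Rational(1, 3) (R = Mul(Rational(1, 3), 1) = Rational(1, 3) ≈ 0.33333)
y = -23 (y = Mul(-8, Add(4, Mul(Add(4, -1), Pow(Add(-3, Rational(1, 3)), -1)))) = Mul(-8, Add(4, Mul(3, Pow(Rational(-8, 3), -1)))) = Mul(-8, Add(4, Mul(3, Rational(-3, 8)))) = Mul(-8, Add(4, Rational(-9, 8))) = Mul(-8, Rational(23, 8)) = -23)
T = -23
Mul(Add(-203, T), -27) = Mul(Add(-203, -23), -27) = Mul(-226, -27) = 6102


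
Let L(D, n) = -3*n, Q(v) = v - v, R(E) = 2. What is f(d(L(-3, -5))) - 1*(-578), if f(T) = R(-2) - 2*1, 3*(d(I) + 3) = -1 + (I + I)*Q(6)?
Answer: 578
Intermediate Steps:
Q(v) = 0
d(I) = -10/3 (d(I) = -3 + (-1 + (I + I)*0)/3 = -3 + (-1 + (2*I)*0)/3 = -3 + (-1 + 0)/3 = -3 + (⅓)*(-1) = -3 - ⅓ = -10/3)
f(T) = 0 (f(T) = 2 - 2*1 = 2 - 2 = 0)
f(d(L(-3, -5))) - 1*(-578) = 0 - 1*(-578) = 0 + 578 = 578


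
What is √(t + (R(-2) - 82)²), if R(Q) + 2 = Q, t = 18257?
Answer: √25653 ≈ 160.17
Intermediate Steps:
R(Q) = -2 + Q
√(t + (R(-2) - 82)²) = √(18257 + ((-2 - 2) - 82)²) = √(18257 + (-4 - 82)²) = √(18257 + (-86)²) = √(18257 + 7396) = √25653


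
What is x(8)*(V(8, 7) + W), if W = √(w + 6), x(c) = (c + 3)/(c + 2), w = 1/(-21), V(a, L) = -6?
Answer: -33/5 + 11*√105/42 ≈ -3.9163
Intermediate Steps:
w = -1/21 ≈ -0.047619
x(c) = (3 + c)/(2 + c)
W = 5*√105/21 (W = √(-1/21 + 6) = √(125/21) = 5*√105/21 ≈ 2.4398)
x(8)*(V(8, 7) + W) = ((3 + 8)/(2 + 8))*(-6 + 5*√105/21) = (11/10)*(-6 + 5*√105/21) = ((⅒)*11)*(-6 + 5*√105/21) = 11*(-6 + 5*√105/21)/10 = -33/5 + 11*√105/42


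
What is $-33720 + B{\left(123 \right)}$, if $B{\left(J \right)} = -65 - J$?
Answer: $-33908$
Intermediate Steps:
$-33720 + B{\left(123 \right)} = -33720 - 188 = -33908$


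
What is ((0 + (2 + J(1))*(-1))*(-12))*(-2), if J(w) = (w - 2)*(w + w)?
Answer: 0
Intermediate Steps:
J(w) = 2*w*(-2 + w) (J(w) = (-2 + w)*(2*w) = 2*w*(-2 + w))
((0 + (2 + J(1))*(-1))*(-12))*(-2) = ((0 + (2 + 2*1*(-2 + 1))*(-1))*(-12))*(-2) = ((0 + (2 + 2*1*(-1))*(-1))*(-12))*(-2) = ((0 + (2 - 2)*(-1))*(-12))*(-2) = ((0 + 0*(-1))*(-12))*(-2) = ((0 + 0)*(-12))*(-2) = (0*(-12))*(-2) = 0*(-2) = 0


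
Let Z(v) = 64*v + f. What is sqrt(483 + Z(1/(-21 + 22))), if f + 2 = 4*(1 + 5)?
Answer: sqrt(569) ≈ 23.854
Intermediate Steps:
f = 22 (f = -2 + 4*(1 + 5) = -2 + 4*6 = -2 + 24 = 22)
Z(v) = 22 + 64*v (Z(v) = 64*v + 22 = 22 + 64*v)
sqrt(483 + Z(1/(-21 + 22))) = sqrt(483 + (22 + 64/(-21 + 22))) = sqrt(483 + (22 + 64/1)) = sqrt(483 + (22 + 64*1)) = sqrt(483 + (22 + 64)) = sqrt(483 + 86) = sqrt(569)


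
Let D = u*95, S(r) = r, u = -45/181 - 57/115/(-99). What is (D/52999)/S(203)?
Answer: -3179384/1478032773063 ≈ -2.1511e-6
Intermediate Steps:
u = -167336/686895 (u = -45*1/181 - 57*1/115*(-1/99) = -45/181 - 57/115*(-1/99) = -45/181 + 19/3795 = -167336/686895 ≈ -0.24361)
D = -3179384/137379 (D = -167336/686895*95 = -3179384/137379 ≈ -23.143)
(D/52999)/S(203) = -3179384/137379/52999/203 = -3179384/137379*1/52999*(1/203) = -3179384/7280949621*1/203 = -3179384/1478032773063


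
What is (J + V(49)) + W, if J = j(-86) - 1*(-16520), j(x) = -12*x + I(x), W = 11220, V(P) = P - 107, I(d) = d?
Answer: 28628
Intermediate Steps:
V(P) = -107 + P
j(x) = -11*x (j(x) = -12*x + x = -11*x)
J = 17466 (J = -11*(-86) - 1*(-16520) = 946 + 16520 = 17466)
(J + V(49)) + W = (17466 + (-107 + 49)) + 11220 = (17466 - 58) + 11220 = 17408 + 11220 = 28628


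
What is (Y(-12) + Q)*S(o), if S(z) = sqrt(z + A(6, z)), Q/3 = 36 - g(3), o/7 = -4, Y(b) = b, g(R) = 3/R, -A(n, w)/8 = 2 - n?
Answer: 186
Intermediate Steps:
A(n, w) = -16 + 8*n (A(n, w) = -8*(2 - n) = -16 + 8*n)
o = -28 (o = 7*(-4) = -28)
Q = 105 (Q = 3*(36 - 3/3) = 3*(36 - 1*1) = 3*(36 - 1) = 3*35 = 105)
S(z) = sqrt(32 + z) (S(z) = sqrt(z + (-16 + 8*6)) = sqrt(z + (-16 + 48)) = sqrt(z + 32) = sqrt(32 + z))
(Y(-12) + Q)*S(o) = (-12 + 105)*sqrt(32 - 28) = 93*sqrt(4) = 93*2 = 186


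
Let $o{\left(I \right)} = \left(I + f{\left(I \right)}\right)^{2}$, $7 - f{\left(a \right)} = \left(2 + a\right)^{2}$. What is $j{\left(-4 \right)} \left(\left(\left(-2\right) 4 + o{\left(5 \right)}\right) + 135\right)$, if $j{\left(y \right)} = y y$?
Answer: $23936$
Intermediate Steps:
$f{\left(a \right)} = 7 - \left(2 + a\right)^{2}$
$j{\left(y \right)} = y^{2}$
$o{\left(I \right)} = \left(7 + I - \left(2 + I\right)^{2}\right)^{2}$ ($o{\left(I \right)} = \left(I - \left(-7 + \left(2 + I\right)^{2}\right)\right)^{2} = \left(7 + I - \left(2 + I\right)^{2}\right)^{2}$)
$j{\left(-4 \right)} \left(\left(\left(-2\right) 4 + o{\left(5 \right)}\right) + 135\right) = \left(-4\right)^{2} \left(\left(\left(-2\right) 4 + \left(7 + 5 - \left(2 + 5\right)^{2}\right)^{2}\right) + 135\right) = 16 \left(\left(-8 + \left(7 + 5 - 7^{2}\right)^{2}\right) + 135\right) = 16 \left(\left(-8 + \left(7 + 5 - 49\right)^{2}\right) + 135\right) = 16 \left(\left(-8 + \left(-37\right)^{2}\right) + 135\right) = 16 \left(\left(-8 + 1369\right) + 135\right) = 16 \left(1361 + 135\right) = 16 \cdot 1496 = 23936$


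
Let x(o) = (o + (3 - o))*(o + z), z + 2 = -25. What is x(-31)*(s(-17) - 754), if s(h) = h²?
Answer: 80910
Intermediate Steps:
z = -27 (z = -2 - 25 = -27)
x(o) = -81 + 3*o (x(o) = (o + (3 - o))*(o - 27) = 3*(-27 + o) = -81 + 3*o)
x(-31)*(s(-17) - 754) = (-81 + 3*(-31))*((-17)² - 754) = (-81 - 93)*(289 - 754) = -174*(-465) = 80910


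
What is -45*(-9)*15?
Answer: 6075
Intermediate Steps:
-45*(-9)*15 = 405*15 = 6075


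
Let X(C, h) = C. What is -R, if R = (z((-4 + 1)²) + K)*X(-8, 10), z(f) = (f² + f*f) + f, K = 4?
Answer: 1400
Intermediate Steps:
z(f) = f + 2*f² (z(f) = (f² + f²) + f = 2*f² + f = f + 2*f²)
R = -1400 (R = ((-4 + 1)²*(1 + 2*(-4 + 1)²) + 4)*(-8) = ((-3)²*(1 + 2*(-3)²) + 4)*(-8) = (9*(1 + 2*9) + 4)*(-8) = (9*(1 + 18) + 4)*(-8) = (9*19 + 4)*(-8) = (171 + 4)*(-8) = 175*(-8) = -1400)
-R = -1*(-1400) = 1400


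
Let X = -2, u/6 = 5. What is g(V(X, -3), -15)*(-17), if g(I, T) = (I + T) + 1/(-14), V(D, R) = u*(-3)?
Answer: 25007/14 ≈ 1786.2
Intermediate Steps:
u = 30 (u = 6*5 = 30)
V(D, R) = -90 (V(D, R) = 30*(-3) = -90)
g(I, T) = -1/14 + I + T (g(I, T) = (I + T) - 1/14 = -1/14 + I + T)
g(V(X, -3), -15)*(-17) = (-1/14 - 90 - 15)*(-17) = -1471/14*(-17) = 25007/14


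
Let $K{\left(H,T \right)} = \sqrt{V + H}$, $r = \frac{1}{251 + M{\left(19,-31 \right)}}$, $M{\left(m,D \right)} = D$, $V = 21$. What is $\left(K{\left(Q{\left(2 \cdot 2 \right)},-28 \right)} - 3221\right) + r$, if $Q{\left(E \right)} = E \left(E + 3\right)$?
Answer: $- \frac{707079}{220} \approx -3214.0$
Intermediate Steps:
$Q{\left(E \right)} = E \left(3 + E\right)$
$r = \frac{1}{220}$ ($r = \frac{1}{251 - 31} = \frac{1}{220} \approx 0.0045455$)
$K{\left(H,T \right)} = \sqrt{21 + H}$
$\left(K{\left(Q{\left(2 \cdot 2 \right)},-28 \right)} - 3221\right) + r = \left(\sqrt{21 + 2 \cdot 2 \left(3 + 2 \cdot 2\right)} - 3221\right) + \frac{1}{220} = \left(\sqrt{21 + 4 \left(3 + 4\right)} - 3221\right) + \frac{1}{220} = \left(\sqrt{21 + 4 \cdot 7} - 3221\right) + \frac{1}{220} = \left(\sqrt{21 + 28} - 3221\right) + \frac{1}{220} = \left(\sqrt{49} - 3221\right) + \frac{1}{220} = \left(7 - 3221\right) + \frac{1}{220} = -3214 + \frac{1}{220} = - \frac{707079}{220}$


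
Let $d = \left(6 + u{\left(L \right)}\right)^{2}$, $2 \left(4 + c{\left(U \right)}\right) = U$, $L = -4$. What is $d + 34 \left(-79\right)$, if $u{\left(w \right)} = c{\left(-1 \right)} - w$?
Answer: $- \frac{10623}{4} \approx -2655.8$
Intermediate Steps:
$c{\left(U \right)} = -4 + \frac{U}{2}$
$u{\left(w \right)} = - \frac{9}{2} - w$ ($u{\left(w \right)} = \left(-4 + \frac{1}{2} \left(-1\right)\right) - w = \left(-4 - \frac{1}{2}\right) - w = - \frac{9}{2} - w$)
$d = \frac{121}{4}$ ($d = \left(6 - \frac{1}{2}\right)^{2} = \left(\frac{11}{2}\right)^{2} = \frac{121}{4} \approx 30.25$)
$d + 34 \left(-79\right) = \frac{121}{4} + 34 \left(-79\right) = \frac{121}{4} - 2686 = - \frac{10623}{4}$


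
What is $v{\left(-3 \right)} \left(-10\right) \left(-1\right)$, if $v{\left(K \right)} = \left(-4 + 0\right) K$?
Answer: $120$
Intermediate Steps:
$v{\left(K \right)} = - 4 K$
$v{\left(-3 \right)} \left(-10\right) \left(-1\right) = \left(-4\right) \left(-3\right) \left(-10\right) \left(-1\right) = 12 \left(-10\right) \left(-1\right) = \left(-120\right) \left(-1\right) = 120$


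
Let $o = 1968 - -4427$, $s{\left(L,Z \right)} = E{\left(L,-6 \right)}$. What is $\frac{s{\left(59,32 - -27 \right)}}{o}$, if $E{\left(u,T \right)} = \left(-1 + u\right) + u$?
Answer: $\frac{117}{6395} \approx 0.018296$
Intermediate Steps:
$E{\left(u,T \right)} = -1 + 2 u$
$s{\left(L,Z \right)} = -1 + 2 L$
$o = 6395$ ($o = 1968 + 4427 = 6395$)
$\frac{s{\left(59,32 - -27 \right)}}{o} = \frac{-1 + 2 \cdot 59}{6395} = \left(-1 + 118\right) \frac{1}{6395} = 117 \cdot \frac{1}{6395} = \frac{117}{6395}$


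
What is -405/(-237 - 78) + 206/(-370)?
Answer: 944/1295 ≈ 0.72896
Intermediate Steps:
-405/(-237 - 78) + 206/(-370) = -405/(-315) + 206*(-1/370) = -405*(-1/315) - 103/185 = 9/7 - 103/185 = 944/1295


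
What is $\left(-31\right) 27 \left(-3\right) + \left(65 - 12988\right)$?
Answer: $-10412$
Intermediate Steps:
$\left(-31\right) 27 \left(-3\right) + \left(65 - 12988\right) = \left(-837\right) \left(-3\right) + \left(65 - 12988\right) = 2511 - 12923 = -10412$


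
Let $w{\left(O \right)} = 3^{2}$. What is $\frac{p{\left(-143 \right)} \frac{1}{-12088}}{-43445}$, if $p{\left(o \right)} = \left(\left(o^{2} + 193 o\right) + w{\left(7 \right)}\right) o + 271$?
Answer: $\frac{510717}{262581580} \approx 0.001945$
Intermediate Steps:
$w{\left(O \right)} = 9$
$p{\left(o \right)} = 271 + o \left(9 + o^{2} + 193 o\right)$ ($p{\left(o \right)} = \left(\left(o^{2} + 193 o\right) + 9\right) o + 271 = \left(9 + o^{2} + 193 o\right) o + 271 = o \left(9 + o^{2} + 193 o\right) + 271 = 271 + o \left(9 + o^{2} + 193 o\right)$)
$\frac{p{\left(-143 \right)} \frac{1}{-12088}}{-43445} = \frac{\left(271 + \left(-143\right)^{3} + 9 \left(-143\right) + 193 \left(-143\right)^{2}\right) \frac{1}{-12088}}{-43445} = \left(271 - 2924207 - 1287 + 193 \cdot 20449\right) \left(- \frac{1}{12088}\right) \left(- \frac{1}{43445}\right) = \left(271 - 2924207 - 1287 + 3946657\right) \left(- \frac{1}{12088}\right) \left(- \frac{1}{43445}\right) = 1021434 \left(- \frac{1}{12088}\right) \left(- \frac{1}{43445}\right) = \left(- \frac{510717}{6044}\right) \left(- \frac{1}{43445}\right) = \frac{510717}{262581580}$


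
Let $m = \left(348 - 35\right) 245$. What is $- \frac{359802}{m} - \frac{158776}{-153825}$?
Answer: $- \frac{1233451574}{337030575} \approx -3.6598$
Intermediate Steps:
$m = 76685$ ($m = 313 \cdot 245 = 76685$)
$- \frac{359802}{m} - \frac{158776}{-153825} = - \frac{359802}{76685} - \frac{158776}{-153825} = \left(-359802\right) \frac{1}{76685} - - \frac{158776}{153825} = - \frac{359802}{76685} + \frac{158776}{153825} = - \frac{1233451574}{337030575}$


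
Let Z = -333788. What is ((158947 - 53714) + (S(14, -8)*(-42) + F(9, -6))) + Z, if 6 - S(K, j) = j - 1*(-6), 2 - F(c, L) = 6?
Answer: -228895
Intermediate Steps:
F(c, L) = -4 (F(c, L) = 2 - 1*6 = 2 - 6 = -4)
S(K, j) = -j (S(K, j) = 6 - (j - 1*(-6)) = 6 - (j + 6) = 6 - (6 + j) = 6 + (-6 - j) = -j)
((158947 - 53714) + (S(14, -8)*(-42) + F(9, -6))) + Z = ((158947 - 53714) + (-1*(-8)*(-42) - 4)) - 333788 = (105233 + (8*(-42) - 4)) - 333788 = (105233 + (-336 - 4)) - 333788 = (105233 - 340) - 333788 = 104893 - 333788 = -228895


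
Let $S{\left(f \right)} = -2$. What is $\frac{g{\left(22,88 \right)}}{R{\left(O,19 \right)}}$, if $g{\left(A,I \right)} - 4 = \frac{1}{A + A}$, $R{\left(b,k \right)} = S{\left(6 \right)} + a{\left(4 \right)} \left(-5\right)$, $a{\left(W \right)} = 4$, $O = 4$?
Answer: $- \frac{177}{968} \approx -0.18285$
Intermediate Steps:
$R{\left(b,k \right)} = -22$ ($R{\left(b,k \right)} = -2 + 4 \left(-5\right) = -2 - 20 = -22$)
$g{\left(A,I \right)} = 4 + \frac{1}{2 A}$ ($g{\left(A,I \right)} = 4 + \frac{1}{A + A} = 4 + \frac{1}{2 A}$)
$\frac{g{\left(22,88 \right)}}{R{\left(O,19 \right)}} = \frac{4 + \frac{1}{2 \cdot 22}}{-22} = \left(4 + \frac{1}{2} \cdot \frac{1}{22}\right) \left(- \frac{1}{22}\right) = \left(4 + \frac{1}{44}\right) \left(- \frac{1}{22}\right) = \frac{177}{44} \left(- \frac{1}{22}\right) = - \frac{177}{968}$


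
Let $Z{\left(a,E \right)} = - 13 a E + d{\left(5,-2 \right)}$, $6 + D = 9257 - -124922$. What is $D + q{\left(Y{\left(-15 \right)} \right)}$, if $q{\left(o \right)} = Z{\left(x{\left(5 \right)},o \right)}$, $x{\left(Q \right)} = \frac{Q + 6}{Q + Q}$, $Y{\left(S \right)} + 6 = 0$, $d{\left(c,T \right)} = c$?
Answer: $\frac{671319}{5} \approx 1.3426 \cdot 10^{5}$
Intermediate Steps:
$Y{\left(S \right)} = -6$ ($Y{\left(S \right)} = -6 + 0 = -6$)
$D = 134173$ ($D = -6 + \left(9257 - -124922\right) = -6 + \left(9257 + 124922\right) = -6 + 134179 = 134173$)
$x{\left(Q \right)} = \frac{6 + Q}{2 Q}$
$Z{\left(a,E \right)} = 5 - 13 E a$ ($Z{\left(a,E \right)} = - 13 a E + 5 = - 13 E a + 5 = 5 - 13 E a$)
$q{\left(o \right)} = 5 - \frac{143 o}{10}$ ($q{\left(o \right)} = 5 - 13 o \frac{6 + 5}{2 \cdot 5} = 5 - 13 o \frac{1}{2} \cdot \frac{1}{5} \cdot 11 = 5 - 13 o \frac{11}{10} = 5 - \frac{143 o}{10}$)
$D + q{\left(Y{\left(-15 \right)} \right)} = 134173 + \left(5 - - \frac{429}{5}\right) = 134173 + \left(5 + \frac{429}{5}\right) = 134173 + \frac{454}{5} = \frac{671319}{5}$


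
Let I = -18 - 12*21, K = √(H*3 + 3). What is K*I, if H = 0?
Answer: -270*√3 ≈ -467.65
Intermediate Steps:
K = √3 (K = √(0*3 + 3) = √(0 + 3) = √3 ≈ 1.7320)
I = -270 (I = -18 - 252 = -270)
K*I = √3*(-270) = -270*√3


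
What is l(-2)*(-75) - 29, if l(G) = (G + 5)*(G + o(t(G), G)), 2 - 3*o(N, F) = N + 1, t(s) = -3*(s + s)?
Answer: 1246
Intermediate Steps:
t(s) = -6*s
o(N, F) = ⅓ - N/3 (o(N, F) = ⅔ - (N + 1)/3 = ⅔ - (1 + N)/3 = ⅔ + (-⅓ - N/3) = ⅓ - N/3)
l(G) = (5 + G)*(⅓ + 3*G) (l(G) = (G + 5)*(G + (⅓ - (-2)*G)) = (5 + G)*(G + (⅓ + 2*G)) = (5 + G)*(⅓ + 3*G))
l(-2)*(-75) - 29 = (5/3 + 3*(-2)² + (46/3)*(-2))*(-75) - 29 = (5/3 + 3*4 - 92/3)*(-75) - 29 = (5/3 + 12 - 92/3)*(-75) - 29 = -17*(-75) - 29 = 1275 - 29 = 1246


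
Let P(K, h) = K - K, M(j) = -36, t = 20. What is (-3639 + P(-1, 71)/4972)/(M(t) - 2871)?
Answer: 1213/969 ≈ 1.2518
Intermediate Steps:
P(K, h) = 0
(-3639 + P(-1, 71)/4972)/(M(t) - 2871) = (-3639 + 0/4972)/(-36 - 2871) = (-3639 + 0*(1/4972))/(-2907) = (-3639 + 0)*(-1/2907) = -3639*(-1/2907) = 1213/969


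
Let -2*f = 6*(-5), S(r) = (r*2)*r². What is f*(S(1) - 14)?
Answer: -180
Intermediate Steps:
S(r) = 2*r³ (S(r) = (2*r)*r² = 2*r³)
f = 15 (f = -3*(-5) = -½*(-30) = 15)
f*(S(1) - 14) = 15*(2*1³ - 14) = 15*(2*1 - 14) = 15*(2 - 14) = 15*(-12) = -180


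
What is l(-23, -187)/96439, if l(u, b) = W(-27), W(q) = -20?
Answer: -20/96439 ≈ -0.00020739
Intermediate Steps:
l(u, b) = -20
l(-23, -187)/96439 = -20/96439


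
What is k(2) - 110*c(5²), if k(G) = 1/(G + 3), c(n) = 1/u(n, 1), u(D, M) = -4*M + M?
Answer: 553/15 ≈ 36.867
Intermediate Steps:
u(D, M) = -3*M
c(n) = -⅓ (c(n) = 1/(-3*1) = 1/(-3) = -⅓)
k(G) = 1/(3 + G)
k(2) - 110*c(5²) = 1/(3 + 2) - 110*(-⅓) = 1/5 + 110/3 = ⅕ + 110/3 = 553/15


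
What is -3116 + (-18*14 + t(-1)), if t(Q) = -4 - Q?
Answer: -3371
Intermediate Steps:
-3116 + (-18*14 + t(-1)) = -3116 + (-18*14 + (-4 - 1*(-1))) = -3116 + (-252 + (-4 + 1)) = -3116 + (-252 - 3) = -3116 - 255 = -3371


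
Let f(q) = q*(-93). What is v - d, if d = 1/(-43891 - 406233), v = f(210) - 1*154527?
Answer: -78347233067/450124 ≈ -1.7406e+5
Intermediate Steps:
f(q) = -93*q
v = -174057 (v = -93*210 - 1*154527 = -19530 - 154527 = -174057)
d = -1/450124 (d = 1/(-450124) = -1/450124 ≈ -2.2216e-6)
v - d = -174057 - 1*(-1/450124) = -174057 + 1/450124 = -78347233067/450124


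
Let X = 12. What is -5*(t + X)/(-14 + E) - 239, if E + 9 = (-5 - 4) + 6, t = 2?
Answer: -3072/13 ≈ -236.31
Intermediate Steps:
E = -12 (E = -9 + ((-5 - 4) + 6) = -9 + (-9 + 6) = -9 - 3 = -12)
-5*(t + X)/(-14 + E) - 239 = -5*(2 + 12)/(-14 - 12) - 239 = -70/(-26) - 239 = -70*(-1)/26 - 239 = -5*(-7/13) - 239 = 35/13 - 239 = -3072/13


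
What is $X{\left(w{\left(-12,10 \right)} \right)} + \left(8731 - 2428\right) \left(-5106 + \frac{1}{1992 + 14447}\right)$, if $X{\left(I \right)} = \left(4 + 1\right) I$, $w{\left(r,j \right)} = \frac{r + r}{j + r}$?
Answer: $- \frac{529057284159}{16439} \approx -3.2183 \cdot 10^{7}$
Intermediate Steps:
$w{\left(r,j \right)} = \frac{2 r}{j + r}$
$X{\left(I \right)} = 5 I$
$X{\left(w{\left(-12,10 \right)} \right)} + \left(8731 - 2428\right) \left(-5106 + \frac{1}{1992 + 14447}\right) = 5 \cdot 2 \left(-12\right) \frac{1}{10 - 12} + \left(8731 - 2428\right) \left(-5106 + \frac{1}{1992 + 14447}\right) = 5 \cdot 2 \left(-12\right) \frac{1}{-2} + 6303 \left(-5106 + \frac{1}{16439}\right) = 5 \cdot 2 \left(-12\right) \left(- \frac{1}{2}\right) + 6303 \left(-5106 + \frac{1}{16439}\right) = 5 \cdot 12 + 6303 \left(- \frac{83937533}{16439}\right) = 60 - \frac{529058270499}{16439} = - \frac{529057284159}{16439}$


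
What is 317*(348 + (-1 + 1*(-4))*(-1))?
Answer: 111901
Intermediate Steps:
317*(348 + (-1 + 1*(-4))*(-1)) = 317*(348 + (-1 - 4)*(-1)) = 317*(348 - 5*(-1)) = 317*(348 + 5) = 317*353 = 111901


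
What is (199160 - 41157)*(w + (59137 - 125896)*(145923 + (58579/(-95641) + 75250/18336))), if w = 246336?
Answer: -64268436225931896651425/41754128 ≈ -1.5392e+15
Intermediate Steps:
(199160 - 41157)*(w + (59137 - 125896)*(145923 + (58579/(-95641) + 75250/18336))) = (199160 - 41157)*(246336 + (59137 - 125896)*(145923 + (58579/(-95641) + 75250/18336))) = 158003*(246336 - 66759*(145923 + (58579*(-1/95641) + 75250*(1/18336)))) = 158003*(246336 - 66759*(145923 + (-58579/95641 + 37625/9168))) = 158003*(246336 - 66759*(145923 + 3061440353/876836688)) = 158003*(246336 - 66759*127953701463377/876836688) = 158003*(246336 - 406764816952075483/41754128) = 158003*(-406754531407200475/41754128) = -64268436225931896651425/41754128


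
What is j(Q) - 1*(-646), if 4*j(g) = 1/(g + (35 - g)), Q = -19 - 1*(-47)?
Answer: 90441/140 ≈ 646.01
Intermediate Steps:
Q = 28 (Q = -19 + 47 = 28)
j(g) = 1/140 (j(g) = 1/(4*(g + (35 - g))) = (¼)/35 = (¼)*(1/35) = 1/140)
j(Q) - 1*(-646) = 1/140 - 1*(-646) = 1/140 + 646 = 90441/140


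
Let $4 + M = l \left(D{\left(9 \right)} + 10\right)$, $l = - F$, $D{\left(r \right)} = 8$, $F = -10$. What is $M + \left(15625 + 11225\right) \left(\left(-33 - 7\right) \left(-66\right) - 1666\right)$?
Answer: $26152076$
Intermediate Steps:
$l = 10$ ($l = \left(-1\right) \left(-10\right) = 10$)
$M = 176$ ($M = -4 + 10 \left(8 + 10\right) = -4 + 10 \cdot 18 = -4 + 180 = 176$)
$M + \left(15625 + 11225\right) \left(\left(-33 - 7\right) \left(-66\right) - 1666\right) = 176 + \left(15625 + 11225\right) \left(\left(-33 - 7\right) \left(-66\right) - 1666\right) = 176 + 26850 \left(\left(-40\right) \left(-66\right) - 1666\right) = 176 + 26850 \left(2640 - 1666\right) = 176 + 26850 \cdot 974 = 176 + 26151900 = 26152076$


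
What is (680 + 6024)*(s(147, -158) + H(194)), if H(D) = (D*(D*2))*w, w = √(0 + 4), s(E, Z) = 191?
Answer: 1010527440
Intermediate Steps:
w = 2 (w = √4 = 2)
H(D) = 4*D² (H(D) = (D*(D*2))*2 = (D*(2*D))*2 = (2*D²)*2 = 4*D²)
(680 + 6024)*(s(147, -158) + H(194)) = (680 + 6024)*(191 + 4*194²) = 6704*(191 + 4*37636) = 6704*(191 + 150544) = 6704*150735 = 1010527440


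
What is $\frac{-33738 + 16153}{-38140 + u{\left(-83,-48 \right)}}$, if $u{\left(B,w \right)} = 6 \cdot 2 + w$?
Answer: $\frac{17585}{38176} \approx 0.46063$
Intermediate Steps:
$u{\left(B,w \right)} = 12 + w$
$\frac{-33738 + 16153}{-38140 + u{\left(-83,-48 \right)}} = \frac{-33738 + 16153}{-38140 + \left(12 - 48\right)} = - \frac{17585}{-38140 - 36} = - \frac{17585}{-38176} = \left(-17585\right) \left(- \frac{1}{38176}\right) = \frac{17585}{38176}$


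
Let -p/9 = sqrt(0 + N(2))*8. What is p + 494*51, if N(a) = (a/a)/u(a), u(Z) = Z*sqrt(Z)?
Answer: 25194 - 36*2**(1/4) ≈ 25151.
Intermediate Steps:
u(Z) = Z**(3/2)
N(a) = a**(-3/2) (N(a) = (a/a)/(a**(3/2)) = 1/a**(3/2) = a**(-3/2))
p = -36*2**(1/4) (p = -9*sqrt(0 + 2**(-3/2))*8 = -9*sqrt(0 + sqrt(2)/4)*8 = -9*sqrt(sqrt(2)/4)*8 = -9*2**(1/4)/2*8 = -36*2**(1/4) ≈ -42.811)
p + 494*51 = -36*2**(1/4) + 494*51 = -36*2**(1/4) + 25194 = 25194 - 36*2**(1/4)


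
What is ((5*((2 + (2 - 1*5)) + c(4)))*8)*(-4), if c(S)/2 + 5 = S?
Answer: 480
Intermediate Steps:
c(S) = -10 + 2*S
((5*((2 + (2 - 1*5)) + c(4)))*8)*(-4) = ((5*((2 + (2 - 1*5)) + (-10 + 2*4)))*8)*(-4) = ((5*((2 + (2 - 5)) + (-10 + 8)))*8)*(-4) = ((5*((2 - 3) - 2))*8)*(-4) = ((5*(-1 - 2))*8)*(-4) = ((5*(-3))*8)*(-4) = -15*8*(-4) = -120*(-4) = 480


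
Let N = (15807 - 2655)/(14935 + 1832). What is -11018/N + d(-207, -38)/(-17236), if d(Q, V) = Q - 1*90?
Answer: -132673089753/9445328 ≈ -14046.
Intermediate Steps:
d(Q, V) = -90 + Q (d(Q, V) = Q - 90 = -90 + Q)
N = 4384/5589 (N = 13152/16767 = 13152*(1/16767) = 4384/5589 ≈ 0.78440)
-11018/N + d(-207, -38)/(-17236) = -11018/4384/5589 + (-90 - 207)/(-17236) = -11018*5589/4384 - 297*(-1/17236) = -30789801/2192 + 297/17236 = -132673089753/9445328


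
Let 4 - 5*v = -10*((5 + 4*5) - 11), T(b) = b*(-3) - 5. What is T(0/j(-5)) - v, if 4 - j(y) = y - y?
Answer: -169/5 ≈ -33.800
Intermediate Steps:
j(y) = 4 (j(y) = 4 - (y - y) = 4 - 1*0 = 4 + 0 = 4)
T(b) = -5 - 3*b (T(b) = -3*b - 5 = -5 - 3*b)
v = 144/5 (v = ⅘ - (-2)*((5 + 4*5) - 11) = ⅘ - (-2)*((5 + 20) - 11) = ⅘ - (-2)*(25 - 11) = ⅘ - (-2)*14 = ⅘ - ⅕*(-140) = ⅘ + 28 = 144/5 ≈ 28.800)
T(0/j(-5)) - v = (-5 - 0/4) - 1*144/5 = (-5 - 0/4) - 144/5 = (-5 - 3*0) - 144/5 = (-5 + 0) - 144/5 = -5 - 144/5 = -169/5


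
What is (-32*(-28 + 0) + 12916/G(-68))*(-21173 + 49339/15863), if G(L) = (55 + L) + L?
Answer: -6678299831200/428301 ≈ -1.5593e+7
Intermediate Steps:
G(L) = 55 + 2*L
(-32*(-28 + 0) + 12916/G(-68))*(-21173 + 49339/15863) = (-32*(-28 + 0) + 12916/(55 + 2*(-68)))*(-21173 + 49339/15863) = (-32*(-28) + 12916/(55 - 136))*(-21173 + 49339*(1/15863)) = (896 + 12916/(-81))*(-21173 + 49339/15863) = (896 + 12916*(-1/81))*(-335817960/15863) = (896 - 12916/81)*(-335817960/15863) = (59660/81)*(-335817960/15863) = -6678299831200/428301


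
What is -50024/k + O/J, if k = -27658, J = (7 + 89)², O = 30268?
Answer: 162271691/31862016 ≈ 5.0929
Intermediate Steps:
J = 9216 (J = 96² = 9216)
-50024/k + O/J = -50024/(-27658) + 30268/9216 = -50024*(-1/27658) + 30268*(1/9216) = 25012/13829 + 7567/2304 = 162271691/31862016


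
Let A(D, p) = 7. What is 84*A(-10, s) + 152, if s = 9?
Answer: 740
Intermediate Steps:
84*A(-10, s) + 152 = 84*7 + 152 = 588 + 152 = 740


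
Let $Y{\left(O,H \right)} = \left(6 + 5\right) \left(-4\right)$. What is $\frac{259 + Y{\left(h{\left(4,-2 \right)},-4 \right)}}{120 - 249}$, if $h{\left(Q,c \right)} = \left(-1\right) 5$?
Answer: $- \frac{5}{3} \approx -1.6667$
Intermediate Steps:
$h{\left(Q,c \right)} = -5$
$Y{\left(O,H \right)} = -44$ ($Y{\left(O,H \right)} = 11 \left(-4\right) = -44$)
$\frac{259 + Y{\left(h{\left(4,-2 \right)},-4 \right)}}{120 - 249} = \frac{259 - 44}{120 - 249} = \frac{215}{-129} = 215 \left(- \frac{1}{129}\right) = - \frac{5}{3}$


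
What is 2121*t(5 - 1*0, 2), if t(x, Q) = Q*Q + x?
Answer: 19089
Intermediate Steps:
t(x, Q) = x + Q**2 (t(x, Q) = Q**2 + x = x + Q**2)
2121*t(5 - 1*0, 2) = 2121*((5 - 1*0) + 2**2) = 2121*((5 + 0) + 4) = 2121*(5 + 4) = 2121*9 = 19089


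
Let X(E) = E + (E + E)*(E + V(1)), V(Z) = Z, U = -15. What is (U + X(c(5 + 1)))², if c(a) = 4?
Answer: 841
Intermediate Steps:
X(E) = E + 2*E*(1 + E) (X(E) = E + (E + E)*(E + 1) = E + (2*E)*(1 + E) = E + 2*E*(1 + E))
(U + X(c(5 + 1)))² = (-15 + 4*(3 + 2*4))² = (-15 + 4*(3 + 8))² = (-15 + 4*11)² = (-15 + 44)² = 29² = 841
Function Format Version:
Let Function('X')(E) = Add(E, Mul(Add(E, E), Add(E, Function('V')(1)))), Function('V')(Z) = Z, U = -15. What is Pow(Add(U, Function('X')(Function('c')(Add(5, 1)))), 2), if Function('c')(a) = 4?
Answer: 841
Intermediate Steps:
Function('X')(E) = Add(E, Mul(2, E, Add(1, E))) (Function('X')(E) = Add(E, Mul(Add(E, E), Add(E, 1))) = Add(E, Mul(Mul(2, E), Add(1, E))) = Add(E, Mul(2, E, Add(1, E))))
Pow(Add(U, Function('X')(Function('c')(Add(5, 1)))), 2) = Pow(Add(-15, Mul(4, Add(3, Mul(2, 4)))), 2) = Pow(Add(-15, Mul(4, Add(3, 8))), 2) = Pow(Add(-15, Mul(4, 11)), 2) = Pow(Add(-15, 44), 2) = Pow(29, 2) = 841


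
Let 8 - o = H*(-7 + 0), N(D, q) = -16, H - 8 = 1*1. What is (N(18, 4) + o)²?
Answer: 3025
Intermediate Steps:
H = 9 (H = 8 + 1*1 = 8 + 1 = 9)
o = 71 (o = 8 - 9*(-7 + 0) = 8 - 9*(-7) = 8 - 1*(-63) = 8 + 63 = 71)
(N(18, 4) + o)² = (-16 + 71)² = 55² = 3025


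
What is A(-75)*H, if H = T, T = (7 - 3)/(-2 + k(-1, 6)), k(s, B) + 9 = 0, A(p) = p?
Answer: 300/11 ≈ 27.273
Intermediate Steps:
k(s, B) = -9 (k(s, B) = -9 + 0 = -9)
T = -4/11 (T = (7 - 3)/(-2 - 9) = 4/(-11) = 4*(-1/11) = -4/11 ≈ -0.36364)
H = -4/11 ≈ -0.36364
A(-75)*H = -75*(-4/11) = 300/11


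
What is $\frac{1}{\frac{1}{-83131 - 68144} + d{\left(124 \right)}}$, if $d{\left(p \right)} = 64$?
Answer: $\frac{151275}{9681599} \approx 0.015625$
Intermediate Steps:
$\frac{1}{\frac{1}{-83131 - 68144} + d{\left(124 \right)}} = \frac{1}{\frac{1}{-83131 - 68144} + 64} = \frac{1}{\frac{1}{-151275} + 64} = \frac{1}{- \frac{1}{151275} + 64} = \frac{1}{\frac{9681599}{151275}} = \frac{151275}{9681599}$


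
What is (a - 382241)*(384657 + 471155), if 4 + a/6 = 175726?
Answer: 575183542892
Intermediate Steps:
a = 1054332 (a = -24 + 6*175726 = -24 + 1054356 = 1054332)
(a - 382241)*(384657 + 471155) = (1054332 - 382241)*(384657 + 471155) = 672091*855812 = 575183542892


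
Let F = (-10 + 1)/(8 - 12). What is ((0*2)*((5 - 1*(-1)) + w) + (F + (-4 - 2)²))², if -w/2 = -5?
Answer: 23409/16 ≈ 1463.1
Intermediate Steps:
w = 10 (w = -2*(-5) = 10)
F = 9/4 (F = -9/(-4) = -9*(-¼) = 9/4 ≈ 2.2500)
((0*2)*((5 - 1*(-1)) + w) + (F + (-4 - 2)²))² = ((0*2)*((5 - 1*(-1)) + 10) + (9/4 + (-4 - 2)²))² = (0*((5 + 1) + 10) + (9/4 + (-6)²))² = (0*(6 + 10) + (9/4 + 36))² = (0*16 + 153/4)² = (0 + 153/4)² = (153/4)² = 23409/16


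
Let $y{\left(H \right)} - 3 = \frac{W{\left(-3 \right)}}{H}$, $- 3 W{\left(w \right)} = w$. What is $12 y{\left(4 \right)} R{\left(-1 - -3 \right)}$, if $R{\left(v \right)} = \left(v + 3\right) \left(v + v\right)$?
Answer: $780$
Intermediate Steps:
$W{\left(w \right)} = - \frac{w}{3}$
$y{\left(H \right)} = 3 + \frac{1}{H}$ ($y{\left(H \right)} = 3 + \frac{\left(- \frac{1}{3}\right) \left(-3\right)}{H} = 3 + 1 \frac{1}{H} = 3 + \frac{1}{H}$)
$R{\left(v \right)} = 2 v \left(3 + v\right)$ ($R{\left(v \right)} = \left(3 + v\right) 2 v = 2 v \left(3 + v\right)$)
$12 y{\left(4 \right)} R{\left(-1 - -3 \right)} = 12 \left(3 + \frac{1}{4}\right) 2 \left(-1 - -3\right) \left(3 - -2\right) = 12 \left(3 + \frac{1}{4}\right) 2 \left(-1 + 3\right) \left(3 + \left(-1 + 3\right)\right) = 12 \cdot \frac{13}{4} \cdot 2 \cdot 2 \left(3 + 2\right) = 39 \cdot 2 \cdot 2 \cdot 5 = 39 \cdot 20 = 780$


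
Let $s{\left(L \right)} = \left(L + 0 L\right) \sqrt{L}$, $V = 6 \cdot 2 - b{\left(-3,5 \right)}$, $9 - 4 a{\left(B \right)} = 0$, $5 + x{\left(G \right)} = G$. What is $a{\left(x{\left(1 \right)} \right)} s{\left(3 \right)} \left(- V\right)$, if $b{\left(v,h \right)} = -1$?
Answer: $- \frac{351 \sqrt{3}}{4} \approx -151.99$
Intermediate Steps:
$x{\left(G \right)} = -5 + G$
$a{\left(B \right)} = \frac{9}{4}$ ($a{\left(B \right)} = \frac{9}{4} - 0 = \frac{9}{4} + 0 = \frac{9}{4}$)
$V = 13$ ($V = 6 \cdot 2 - -1 = 12 + 1 = 13$)
$s{\left(L \right)} = L^{\frac{3}{2}}$ ($s{\left(L \right)} = \left(L + 0\right) \sqrt{L} = L \sqrt{L} = L^{\frac{3}{2}}$)
$a{\left(x{\left(1 \right)} \right)} s{\left(3 \right)} \left(- V\right) = \frac{9 \cdot 3^{\frac{3}{2}}}{4} \left(\left(-1\right) 13\right) = \frac{9 \cdot 3 \sqrt{3}}{4} \left(-13\right) = \frac{27 \sqrt{3}}{4} \left(-13\right) = - \frac{351 \sqrt{3}}{4}$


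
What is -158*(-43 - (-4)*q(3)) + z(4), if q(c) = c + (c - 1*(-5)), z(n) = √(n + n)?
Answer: -158 + 2*√2 ≈ -155.17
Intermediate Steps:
z(n) = √2*√n (z(n) = √(2*n) = √2*√n)
q(c) = 5 + 2*c (q(c) = c + (c + 5) = c + (5 + c) = 5 + 2*c)
-158*(-43 - (-4)*q(3)) + z(4) = -158*(-43 - (-4)*(5 + 2*3)) + √2*√4 = -158*(-43 - (-4)*(5 + 6)) + √2*2 = -158*(-43 - (-4)*11) + 2*√2 = -158*(-43 - 1*(-44)) + 2*√2 = -158*(-43 + 44) + 2*√2 = -158*1 + 2*√2 = -158 + 2*√2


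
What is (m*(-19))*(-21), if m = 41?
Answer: 16359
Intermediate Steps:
(m*(-19))*(-21) = (41*(-19))*(-21) = -779*(-21) = 16359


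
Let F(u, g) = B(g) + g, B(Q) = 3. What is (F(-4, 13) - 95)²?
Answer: 6241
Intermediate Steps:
F(u, g) = 3 + g
(F(-4, 13) - 95)² = ((3 + 13) - 95)² = (16 - 95)² = (-79)² = 6241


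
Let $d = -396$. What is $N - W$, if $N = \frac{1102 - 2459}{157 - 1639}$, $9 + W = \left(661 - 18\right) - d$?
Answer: $- \frac{1525103}{1482} \approx -1029.1$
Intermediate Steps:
$W = 1030$ ($W = -9 + \left(\left(661 - 18\right) - -396\right) = -9 + \left(\left(661 - 18\right) + 396\right) = -9 + \left(643 + 396\right) = -9 + 1039 = 1030$)
$N = \frac{1357}{1482}$ ($N = - \frac{1357}{-1482} = \left(-1357\right) \left(- \frac{1}{1482}\right) = \frac{1357}{1482} \approx 0.91565$)
$N - W = \frac{1357}{1482} - 1030 = - \frac{1525103}{1482}$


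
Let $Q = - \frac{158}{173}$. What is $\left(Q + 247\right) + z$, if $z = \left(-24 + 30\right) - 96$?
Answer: $\frac{27003}{173} \approx 156.09$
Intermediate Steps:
$Q = - \frac{158}{173}$ ($Q = \left(-158\right) \frac{1}{173} = - \frac{158}{173} \approx -0.91329$)
$z = -90$ ($z = 6 - 96 = -90$)
$\left(Q + 247\right) + z = \left(- \frac{158}{173} + 247\right) - 90 = \frac{42573}{173} - 90 = \frac{27003}{173}$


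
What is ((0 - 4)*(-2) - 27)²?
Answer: 361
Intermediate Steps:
((0 - 4)*(-2) - 27)² = (-4*(-2) - 27)² = (8 - 27)² = (-19)² = 361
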